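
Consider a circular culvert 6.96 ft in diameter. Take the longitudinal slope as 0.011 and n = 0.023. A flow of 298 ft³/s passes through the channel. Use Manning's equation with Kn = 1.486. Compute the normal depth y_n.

y_n = 4.7 ft

Manning's equation rearranged: A R^(2/3) = nQ / (1.486·√S) = 0.023 × 298 / (1.486 × √0.011) = 43.98.
At y = 5.52 ft: A R^(2/3) = 53.34 — too large.
At y = 4.16 ft: A R^(2/3) = 36.76 — too small.
At y = 4.7 ft: A R^(2/3) = 43.92 — close enough.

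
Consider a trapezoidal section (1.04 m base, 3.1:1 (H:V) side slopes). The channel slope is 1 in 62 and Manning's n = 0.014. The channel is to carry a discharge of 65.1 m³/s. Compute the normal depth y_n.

Manning's equation rearranged: A R^(2/3) = nQ / (1·√S) = 0.014 × 65.1 / (√0.01613) = 7.176.
Trying y = 1.66 m: A R^(2/3) = 9.331 — too large.
Trying y = 1.02 m: A R^(2/3) = 2.904 — too small.
Trying y = 1.49 m: A R^(2/3) = 7.173 — matches.

y_n = 1.49 m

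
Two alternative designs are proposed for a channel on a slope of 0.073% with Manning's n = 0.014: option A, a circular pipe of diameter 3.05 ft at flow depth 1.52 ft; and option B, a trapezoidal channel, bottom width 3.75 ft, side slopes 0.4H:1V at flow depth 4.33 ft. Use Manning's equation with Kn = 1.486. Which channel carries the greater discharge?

channel B

Channel A: For a circular section of diameter D = 3.05 ft at depth y = 1.52 ft, the central angle is θ = 2 arccos(1 − 2y/D) = 3.135 rad. Then A = (D²/8)(θ − sin θ) = 3.638 ft² and P = Dθ/2 = 4.781 ft. Hydraulic radius R = A/P = 3.638/4.781 = 0.7609 ft. Q_A = (1.486/0.014)·3.638·0.7609^(2/3)·√0.00073 = 8.695 ft³/s.
Channel B: With bottom width b = 3.75 ft and side slope z = 0.4: A = (b + zy)y = (3.75 + 0.4×4.33)×4.33 = 23.74 ft²; P = b + 2y√(1+z²) = 3.75 + 2×4.33×1.077 = 13.08 ft. Hydraulic radius R = A/P = 23.74/13.08 = 1.815 ft. Q_B = (1.486/0.014)·23.74·1.815^(2/3)·√0.00073 = 101.3 ft³/s.
Q_A = 8.695 ft³/s vs Q_B = 101.3 ft³/s, so channel B carries more.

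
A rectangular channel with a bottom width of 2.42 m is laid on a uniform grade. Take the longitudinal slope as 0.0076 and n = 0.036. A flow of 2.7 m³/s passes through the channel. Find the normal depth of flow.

Manning's equation rearranged: A R^(2/3) = nQ / (1·√S) = 0.036 × 2.7 / (√0.0076) = 1.115.
Trying y = 0.931 m: A R^(2/3) = 1.468 — high.
Trying y = 0.668 m: A R^(2/3) = 0.9215 — low.
Trying y = 0.764 m: A R^(2/3) = 1.115 — ≈ 1.115.

y_n = 0.764 m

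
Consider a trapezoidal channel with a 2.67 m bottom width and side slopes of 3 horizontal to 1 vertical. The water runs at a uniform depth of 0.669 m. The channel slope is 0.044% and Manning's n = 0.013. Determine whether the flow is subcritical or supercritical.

With bottom width b = 2.67 m and side slope z = 3: A = (b + zy)y = (2.67 + 3×0.669)×0.669 = 3.129 m²; P = b + 2y√(1+z²) = 2.67 + 2×0.669×3.162 = 6.901 m.
Hydraulic radius R = A/P = 3.129/6.901 = 0.4534 m.
V = (1/n) R^(2/3) √S = (1/0.013) × 0.4534^(2/3) × √0.00044 = 0.9523 m/s. Hydraulic depth D_h = A/T = 3.129/6.684 = 0.4681 m.
Froude number Fr = V/√(g·D_h) = 0.9523/√(9.81×0.4681) = 0.444, which is less than 1, so the flow is subcritical.

subcritical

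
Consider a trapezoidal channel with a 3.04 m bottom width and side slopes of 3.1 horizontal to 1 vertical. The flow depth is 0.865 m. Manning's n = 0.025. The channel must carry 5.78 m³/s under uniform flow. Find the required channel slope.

With bottom width b = 3.04 m and side slope z = 3.1: A = (b + zy)y = (3.04 + 3.1×0.865)×0.865 = 4.949 m²; P = b + 2y√(1+z²) = 3.04 + 2×0.865×3.257 = 8.675 m.
Hydraulic radius R = A/P = 4.949/8.675 = 0.5705 m.
From Manning's equation, S = [nQ / (1 A R^(2/3))]² = [0.025 × 5.78 / (1 × 4.949 × 0.5705^(2/3))]² = 0.0018.

S = 0.0018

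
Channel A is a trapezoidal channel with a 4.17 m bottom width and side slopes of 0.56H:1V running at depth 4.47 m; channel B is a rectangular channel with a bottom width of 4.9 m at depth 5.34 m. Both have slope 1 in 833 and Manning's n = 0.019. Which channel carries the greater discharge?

channel A

Channel A: With bottom width b = 4.17 m and side slope z = 0.56: A = (b + zy)y = (4.17 + 0.56×4.47)×4.47 = 29.83 m²; P = b + 2y√(1+z²) = 4.17 + 2×4.47×1.146 = 14.42 m. Hydraulic radius R = A/P = 29.83/14.42 = 2.069 m. Q_A = (1/0.019)·29.83·2.069^(2/3)·√0.0012 = 88.33 m³/s.
Channel B: Flow area A = b·y = 4.9 × 5.34 = 26.17 m². Wetted perimeter P = b + 2y = 4.9 + 2×5.34 = 15.58 m. Hydraulic radius R = A/P = 26.17/15.58 = 1.679 m. Q_B = (1/0.019)·26.17·1.679^(2/3)·√0.0012 = 67.42 m³/s.
Q_A = 88.33 m³/s vs Q_B = 67.42 m³/s, so channel A carries more.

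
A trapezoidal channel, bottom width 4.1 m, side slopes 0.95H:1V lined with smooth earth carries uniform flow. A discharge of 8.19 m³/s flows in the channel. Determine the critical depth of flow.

At critical depth, Q² T / (g A³) = 1, i.e. A³/T = Q²/g = 8.19²/9.81 = 6.838.
Try y = 0.604 m: A³/T = 4.287 — short.
Try y = 0.816 m: A³/T = 11.14 — over.
Try y = 0.7 m: A³/T = 6.834 — ≈ 6.838.

y_c = 0.7 m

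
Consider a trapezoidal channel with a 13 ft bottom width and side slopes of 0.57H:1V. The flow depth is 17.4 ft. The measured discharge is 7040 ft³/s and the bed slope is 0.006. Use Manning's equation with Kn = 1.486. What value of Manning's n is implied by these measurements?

n = 0.025

With bottom width b = 13 ft and side slope z = 0.57: A = (b + zy)y = (13 + 0.57×17.4)×17.4 = 398.8 ft²; P = b + 2y√(1+z²) = 13 + 2×17.4×1.151 = 53.06 ft.
Hydraulic radius R = A/P = 398.8/53.06 = 7.516 ft.
Rearranging Manning's equation: n = (1.486/Q) A R^(2/3) S^(1/2) = (1.486/7040) × 398.8 × 7.516^(2/3) × √0.006 = 0.025.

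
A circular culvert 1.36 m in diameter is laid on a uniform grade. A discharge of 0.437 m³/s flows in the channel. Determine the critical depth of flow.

y_c = 0.34 m

At critical depth, Q² T / (g A³) = 1, i.e. A³/T = Q²/g = 0.437²/9.81 = 0.01947.
Trying y = 0.402 m: A³/T = 0.0373 — too large.
Trying y = 0.258 m: A³/T = 0.006611 — too small.
Trying y = 0.34 m: A³/T = 0.01945 — matches.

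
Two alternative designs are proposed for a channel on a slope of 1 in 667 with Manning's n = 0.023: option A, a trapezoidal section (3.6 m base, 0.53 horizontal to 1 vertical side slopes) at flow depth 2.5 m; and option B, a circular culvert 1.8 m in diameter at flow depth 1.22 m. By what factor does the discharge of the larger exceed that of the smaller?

Channel A: With bottom width b = 3.6 m and side slope z = 0.53: A = (b + zy)y = (3.6 + 0.53×2.5)×2.5 = 12.31 m²; P = b + 2y√(1+z²) = 3.6 + 2×2.5×1.132 = 9.259 m. Hydraulic radius R = A/P = 12.31/9.259 = 1.33 m. Q_A = (1/0.023)·12.31·1.33^(2/3)·√0.001499 = 25.07 m³/s.
Channel B: For a circular section of diameter D = 1.8 m at depth y = 1.22 m, the central angle is θ = 2 arccos(1 − 2y/D) = 3.869 rad. Then A = (D²/8)(θ − sin θ) = 1.836 m² and P = Dθ/2 = 3.482 m. Hydraulic radius R = A/P = 1.836/3.482 = 0.5273 m. Q_B = (1/0.023)·1.836·0.5273^(2/3)·√0.001499 = 2.017 m³/s.
The larger discharge is 25.07 m³/s and the smaller is 2.017 m³/s; the ratio is 12.4.

12.4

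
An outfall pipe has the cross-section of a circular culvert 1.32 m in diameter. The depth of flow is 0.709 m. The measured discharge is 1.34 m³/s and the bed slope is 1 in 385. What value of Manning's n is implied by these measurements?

For a circular section of diameter D = 1.32 m at depth y = 0.709 m, the central angle is θ = 2 arccos(1 − 2y/D) = 3.29 rad. Then A = (D²/8)(θ − sin θ) = 0.7489 m² and P = Dθ/2 = 2.172 m.
Hydraulic radius R = A/P = 0.7489/2.172 = 0.3449 m.
Rearranging Manning's equation: n = (1/Q) A R^(2/3) S^(1/2) = (1/1.34) × 0.7489 × 0.3449^(2/3) × √0.002597 = 0.014.

n = 0.014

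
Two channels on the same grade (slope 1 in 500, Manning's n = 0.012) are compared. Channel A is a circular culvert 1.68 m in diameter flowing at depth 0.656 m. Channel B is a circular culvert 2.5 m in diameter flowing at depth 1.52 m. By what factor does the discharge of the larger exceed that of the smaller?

Channel A: For a circular section of diameter D = 1.68 m at depth y = 0.656 m, the central angle is θ = 2 arccos(1 − 2y/D) = 2.7 rad. Then A = (D²/8)(θ − sin θ) = 0.8017 m² and P = Dθ/2 = 2.268 m. Hydraulic radius R = A/P = 0.8017/2.268 = 0.3535 m. Q_A = (1/0.012)·0.8017·0.3535^(2/3)·√0.002 = 1.494 m³/s.
Channel B: For a circular section of diameter D = 2.5 m at depth y = 1.52 m, the central angle is θ = 2 arccos(1 − 2y/D) = 3.577 rad. Then A = (D²/8)(θ − sin θ) = 3.124 m² and P = Dθ/2 = 4.471 m. Hydraulic radius R = A/P = 3.124/4.471 = 0.6987 m. Q_B = (1/0.012)·3.124·0.6987^(2/3)·√0.002 = 9.167 m³/s.
The larger discharge is 9.167 m³/s and the smaller is 1.494 m³/s; the ratio is 6.14.

6.14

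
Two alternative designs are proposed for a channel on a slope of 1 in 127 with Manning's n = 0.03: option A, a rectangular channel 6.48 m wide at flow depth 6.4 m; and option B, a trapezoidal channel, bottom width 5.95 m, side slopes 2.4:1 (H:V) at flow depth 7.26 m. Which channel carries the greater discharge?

Channel A: Flow area A = b·y = 6.48 × 6.4 = 41.47 m². Wetted perimeter P = b + 2y = 6.48 + 2×6.4 = 19.28 m. Hydraulic radius R = A/P = 41.47/19.28 = 2.151 m. Q_A = (1/0.03)·41.47·2.151^(2/3)·√0.007874 = 204.4 m³/s.
Channel B: With bottom width b = 5.95 m and side slope z = 2.4: A = (b + zy)y = (5.95 + 2.4×7.26)×7.26 = 169.7 m²; P = b + 2y√(1+z²) = 5.95 + 2×7.26×2.6 = 43.7 m. Hydraulic radius R = A/P = 169.7/43.7 = 3.883 m. Q_B = (1/0.03)·169.7·3.883^(2/3)·√0.007874 = 1240 m³/s.
Q_A = 204.4 m³/s vs Q_B = 1240 m³/s, so channel B carries more.

channel B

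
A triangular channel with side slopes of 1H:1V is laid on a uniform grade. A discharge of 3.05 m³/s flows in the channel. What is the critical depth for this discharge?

At critical depth, Q² T / (g A³) = 1, i.e. A³/T = Q²/g = 3.05²/9.81 = 0.9483.
Trying y = 0.869 m: A³/T = 0.2478 — short.
Trying y = 1.14 m: A³/T = 0.9627 — ≈ 0.9483.

y_c = 1.14 m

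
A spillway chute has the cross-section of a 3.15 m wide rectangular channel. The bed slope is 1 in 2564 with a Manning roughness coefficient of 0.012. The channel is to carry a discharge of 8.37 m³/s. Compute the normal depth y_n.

Manning's equation rearranged: A R^(2/3) = nQ / (1·√S) = 0.012 × 8.37 / (√0.00039) = 5.086.
Trying y = 2.15 m: A R^(2/3) = 6.355 — too large.
Trying y = 1.52 m: A R^(2/3) = 4.035 — too small.
Trying y = 1.81 m: A R^(2/3) = 5.085 — close enough.

y_n = 1.81 m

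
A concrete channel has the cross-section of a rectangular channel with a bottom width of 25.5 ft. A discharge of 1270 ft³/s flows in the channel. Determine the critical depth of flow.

For a rectangular channel, critical depth y_c = (q²/g)^(1/3) where q = Q/b = 1270/25.5 = 49.8 ft²/s.
So y_c = (49.8²/32.2)^(1/3) = 4.25 ft.

y_c = 4.25 ft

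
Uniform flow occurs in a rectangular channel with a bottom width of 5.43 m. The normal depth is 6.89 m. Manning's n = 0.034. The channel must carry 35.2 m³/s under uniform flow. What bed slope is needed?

S = 0.000421

Flow area A = b·y = 5.43 × 6.89 = 37.41 m². Wetted perimeter P = b + 2y = 5.43 + 2×6.89 = 19.21 m.
Hydraulic radius R = A/P = 37.41/19.21 = 1.948 m.
From Manning's equation, S = [nQ / (1 A R^(2/3))]² = [0.034 × 35.2 / (1 × 37.41 × 1.948^(2/3))]² = 0.000421.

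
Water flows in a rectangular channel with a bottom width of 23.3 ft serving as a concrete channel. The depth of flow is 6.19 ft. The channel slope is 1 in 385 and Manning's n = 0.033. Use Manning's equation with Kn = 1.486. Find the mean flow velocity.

Flow area A = b·y = 23.3 × 6.19 = 144.2 ft². Wetted perimeter P = b + 2y = 23.3 + 2×6.19 = 35.68 ft.
Hydraulic radius R = A/P = 144.2/35.68 = 4.042 ft.
From Manning's equation, V = (1.486/n) R^(2/3) S^(1/2) = (1.486/0.033) × 4.042^(2/3) × 0.002597^(1/2) = 5.82 ft/s.

V = 5.82 ft/s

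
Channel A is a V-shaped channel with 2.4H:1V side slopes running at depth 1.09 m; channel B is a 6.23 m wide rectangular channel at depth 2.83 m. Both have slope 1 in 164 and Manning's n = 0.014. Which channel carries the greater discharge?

Channel A: For a triangular section with side slope z = 2.4: A = zy² = 2.4×1.09² = 2.851 m²; P = 2y√(1+z²) = 2×1.09×2.6 = 5.668 m. Hydraulic radius R = A/P = 2.851/5.668 = 0.5031 m. Q_A = (1/0.014)·2.851·0.5031^(2/3)·√0.006098 = 10.06 m³/s.
Channel B: Flow area A = b·y = 6.23 × 2.83 = 17.63 m². Wetted perimeter P = b + 2y = 6.23 + 2×2.83 = 11.89 m. Hydraulic radius R = A/P = 17.63/11.89 = 1.483 m. Q_B = (1/0.014)·17.63·1.483^(2/3)·√0.006098 = 127.9 m³/s.
Q_A = 10.06 m³/s vs Q_B = 127.9 m³/s, so channel B carries more.

channel B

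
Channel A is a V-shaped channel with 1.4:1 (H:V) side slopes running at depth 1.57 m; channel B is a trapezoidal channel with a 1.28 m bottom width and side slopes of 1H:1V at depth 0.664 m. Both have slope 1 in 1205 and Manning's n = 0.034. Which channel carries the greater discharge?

channel A

Channel A: For a triangular section with side slope z = 1.4: A = zy² = 1.4×1.57² = 3.451 m²; P = 2y√(1+z²) = 2×1.57×1.72 = 5.402 m. Hydraulic radius R = A/P = 3.451/5.402 = 0.6388 m. Q_A = (1/0.034)·3.451·0.6388^(2/3)·√0.0008299 = 2.169 m³/s.
Channel B: With bottom width b = 1.28 m and side slope z = 1: A = (b + zy)y = (1.28 + 1×0.664)×0.664 = 1.291 m²; P = b + 2y√(1+z²) = 1.28 + 2×0.664×1.414 = 3.158 m. Hydraulic radius R = A/P = 1.291/3.158 = 0.4087 m. Q_B = (1/0.034)·1.291·0.4087^(2/3)·√0.0008299 = 0.6024 m³/s.
Q_A = 2.169 m³/s vs Q_B = 0.6024 m³/s, so channel A carries more.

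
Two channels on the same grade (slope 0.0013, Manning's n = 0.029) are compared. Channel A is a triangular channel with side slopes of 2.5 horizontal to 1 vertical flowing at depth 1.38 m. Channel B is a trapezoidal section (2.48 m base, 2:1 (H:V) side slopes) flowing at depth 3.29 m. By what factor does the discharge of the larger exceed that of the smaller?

Channel A: For a triangular section with side slope z = 2.5: A = zy² = 2.5×1.38² = 4.761 m²; P = 2y√(1+z²) = 2×1.38×2.693 = 7.432 m. Hydraulic radius R = A/P = 4.761/7.432 = 0.6406 m. Q_A = (1/0.029)·4.761·0.6406^(2/3)·√0.0013 = 4.399 m³/s.
Channel B: With bottom width b = 2.48 m and side slope z = 2: A = (b + zy)y = (2.48 + 2×3.29)×3.29 = 29.81 m²; P = b + 2y√(1+z²) = 2.48 + 2×3.29×2.236 = 17.19 m. Hydraulic radius R = A/P = 29.81/17.19 = 1.734 m. Q_B = (1/0.029)·29.81·1.734^(2/3)·√0.0013 = 53.48 m³/s.
The larger discharge is 53.48 m³/s and the smaller is 4.399 m³/s; the ratio is 12.2.

12.2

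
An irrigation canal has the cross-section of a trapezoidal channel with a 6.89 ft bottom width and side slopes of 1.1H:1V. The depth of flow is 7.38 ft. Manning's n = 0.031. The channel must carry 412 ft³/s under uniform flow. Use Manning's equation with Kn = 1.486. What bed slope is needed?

With bottom width b = 6.89 ft and side slope z = 1.1: A = (b + zy)y = (6.89 + 1.1×7.38)×7.38 = 110.8 ft²; P = b + 2y√(1+z²) = 6.89 + 2×7.38×1.487 = 28.83 ft.
Hydraulic radius R = A/P = 110.8/28.83 = 3.841 ft.
From Manning's equation, S = [nQ / (1.486 A R^(2/3))]² = [0.031 × 412 / (1.486 × 110.8 × 3.841^(2/3))]² = 0.001.

S = 0.001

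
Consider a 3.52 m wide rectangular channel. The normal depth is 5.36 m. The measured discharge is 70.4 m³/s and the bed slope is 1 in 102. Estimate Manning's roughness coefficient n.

n = 0.032

Flow area A = b·y = 3.52 × 5.36 = 18.87 m². Wetted perimeter P = b + 2y = 3.52 + 2×5.36 = 14.24 m.
Hydraulic radius R = A/P = 18.87/14.24 = 1.325 m.
Rearranging Manning's equation: n = (1/Q) A R^(2/3) S^(1/2) = (1/70.4) × 18.87 × 1.325^(2/3) × √0.009804 = 0.032.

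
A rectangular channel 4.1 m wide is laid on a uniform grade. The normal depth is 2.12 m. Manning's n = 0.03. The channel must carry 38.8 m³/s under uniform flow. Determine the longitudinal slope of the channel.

S = 0.017

Flow area A = b·y = 4.1 × 2.12 = 8.692 m². Wetted perimeter P = b + 2y = 4.1 + 2×2.12 = 8.34 m.
Hydraulic radius R = A/P = 8.692/8.34 = 1.042 m.
From Manning's equation, S = [nQ / (1 A R^(2/3))]² = [0.03 × 38.8 / (1 × 8.692 × 1.042^(2/3))]² = 0.017.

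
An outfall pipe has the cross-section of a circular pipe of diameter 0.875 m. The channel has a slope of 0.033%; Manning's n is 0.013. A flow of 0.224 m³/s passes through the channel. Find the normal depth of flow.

Manning's equation rearranged: A R^(2/3) = nQ / (1·√S) = 0.013 × 0.224 / (√0.00033) = 0.1603.
At y = 0.451 m: A R^(2/3) = 0.1149 — low.
At y = 0.557 m: A R^(2/3) = 0.1602 — close enough.

y_n = 0.557 m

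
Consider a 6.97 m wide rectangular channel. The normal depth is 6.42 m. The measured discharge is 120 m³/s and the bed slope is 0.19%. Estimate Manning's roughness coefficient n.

Flow area A = b·y = 6.97 × 6.42 = 44.75 m². Wetted perimeter P = b + 2y = 6.97 + 2×6.42 = 19.81 m.
Hydraulic radius R = A/P = 44.75/19.81 = 2.259 m.
Rearranging Manning's equation: n = (1/Q) A R^(2/3) S^(1/2) = (1/120) × 44.75 × 2.259^(2/3) × √0.0019 = 0.028.

n = 0.028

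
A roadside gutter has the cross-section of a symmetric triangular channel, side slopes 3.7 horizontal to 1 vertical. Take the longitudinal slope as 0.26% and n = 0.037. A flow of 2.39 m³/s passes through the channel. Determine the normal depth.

Manning's equation rearranged: A R^(2/3) = nQ / (1·√S) = 0.037 × 2.39 / (√0.0026) = 1.734.
At y = 0.796 m: A R^(2/3) = 1.239 — low.
At y = 1.03 m: A R^(2/3) = 2.463 — high.
At y = 0.903 m: A R^(2/3) = 1.734 — ≈ 1.734.

y_n = 0.903 m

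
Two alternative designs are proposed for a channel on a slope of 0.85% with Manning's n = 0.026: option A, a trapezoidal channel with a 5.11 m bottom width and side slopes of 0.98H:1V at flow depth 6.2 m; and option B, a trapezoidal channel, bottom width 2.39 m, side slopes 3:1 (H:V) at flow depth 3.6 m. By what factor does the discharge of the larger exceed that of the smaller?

Channel A: With bottom width b = 5.11 m and side slope z = 0.98: A = (b + zy)y = (5.11 + 0.98×6.2)×6.2 = 69.35 m²; P = b + 2y√(1+z²) = 5.11 + 2×6.2×1.4 = 22.47 m. Hydraulic radius R = A/P = 69.35/22.47 = 3.086 m. Q_A = (1/0.026)·69.35·3.086^(2/3)·√0.0085 = 521.3 m³/s.
Channel B: With bottom width b = 2.39 m and side slope z = 3: A = (b + zy)y = (2.39 + 3×3.6)×3.6 = 47.48 m²; P = b + 2y√(1+z²) = 2.39 + 2×3.6×3.162 = 25.16 m. Hydraulic radius R = A/P = 47.48/25.16 = 1.887 m. Q_B = (1/0.026)·47.48·1.887^(2/3)·√0.0085 = 257.2 m³/s.
The larger discharge is 521.3 m³/s and the smaller is 257.2 m³/s; the ratio is 2.03.

2.03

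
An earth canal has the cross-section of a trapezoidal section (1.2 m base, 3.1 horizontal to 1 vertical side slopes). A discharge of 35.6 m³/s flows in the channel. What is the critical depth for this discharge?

At critical depth, Q² T / (g A³) = 1, i.e. A³/T = Q²/g = 35.6²/9.81 = 129.2.
Trying y = 2.17 m: A³/T = 347.3 — high.
Trying y = 1.75 m: A³/T = 129.3 — ≈ 129.2.

y_c = 1.75 m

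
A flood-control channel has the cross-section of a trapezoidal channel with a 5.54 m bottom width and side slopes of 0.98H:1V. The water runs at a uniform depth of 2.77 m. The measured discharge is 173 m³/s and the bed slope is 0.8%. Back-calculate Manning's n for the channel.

n = 0.017

With bottom width b = 5.54 m and side slope z = 0.98: A = (b + zy)y = (5.54 + 0.98×2.77)×2.77 = 22.87 m²; P = b + 2y√(1+z²) = 5.54 + 2×2.77×1.4 = 13.3 m.
Hydraulic radius R = A/P = 22.87/13.3 = 1.72 m.
Rearranging Manning's equation: n = (1/Q) A R^(2/3) S^(1/2) = (1/173) × 22.87 × 1.72^(2/3) × √0.008 = 0.017.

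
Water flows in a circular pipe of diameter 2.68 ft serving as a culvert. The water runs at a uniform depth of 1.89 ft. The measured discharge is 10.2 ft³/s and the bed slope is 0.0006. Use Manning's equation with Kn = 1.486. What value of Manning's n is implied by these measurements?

For a circular section of diameter D = 2.68 ft at depth y = 1.89 ft, the central angle is θ = 2 arccos(1 − 2y/D) = 3.987 rad. Then A = (D²/8)(θ − sin θ) = 4.252 ft² and P = Dθ/2 = 5.343 ft.
Hydraulic radius R = A/P = 4.252/5.343 = 0.7958 ft.
Rearranging Manning's equation: n = (1.486/Q) A R^(2/3) S^(1/2) = (1.486/10.2) × 4.252 × 0.7958^(2/3) × √0.0006 = 0.013.

n = 0.013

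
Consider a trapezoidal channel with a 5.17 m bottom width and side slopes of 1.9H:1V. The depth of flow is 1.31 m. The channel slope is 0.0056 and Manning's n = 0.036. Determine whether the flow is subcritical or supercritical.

With bottom width b = 5.17 m and side slope z = 1.9: A = (b + zy)y = (5.17 + 1.9×1.31)×1.31 = 10.03 m²; P = b + 2y√(1+z²) = 5.17 + 2×1.31×2.147 = 10.8 m.
Hydraulic radius R = A/P = 10.03/10.8 = 0.9294 m.
V = (1/n) R^(2/3) √S = (1/0.036) × 0.9294^(2/3) × √0.0056 = 1.98 m/s. Hydraulic depth D_h = A/T = 10.03/10.15 = 0.9887 m.
Froude number Fr = V/√(g·D_h) = 1.98/√(9.81×0.9887) = 0.636, which is less than 1, so the flow is subcritical.

subcritical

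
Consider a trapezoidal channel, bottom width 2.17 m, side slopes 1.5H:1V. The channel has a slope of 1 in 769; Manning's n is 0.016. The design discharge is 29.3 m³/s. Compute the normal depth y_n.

y_n = 2.16 m

Manning's equation rearranged: A R^(2/3) = nQ / (1·√S) = 0.016 × 29.3 / (√0.0013) = 13.
Try y = 1.65 m: A R^(2/3) = 7.375 — too small.
Try y = 2.55 m: A R^(2/3) = 18.63 — too large.
Try y = 2.16 m: A R^(2/3) = 13 — ≈ 13.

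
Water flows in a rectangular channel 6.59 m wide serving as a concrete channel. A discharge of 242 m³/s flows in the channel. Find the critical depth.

y_c = 5.16 m

For a rectangular channel, critical depth y_c = (q²/g)^(1/3) where q = Q/b = 242/6.59 = 36.72 m²/s.
So y_c = (36.72²/9.81)^(1/3) = 5.16 m.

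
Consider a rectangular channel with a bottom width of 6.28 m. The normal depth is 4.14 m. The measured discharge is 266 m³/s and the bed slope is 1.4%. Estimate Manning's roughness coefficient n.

n = 0.017

Flow area A = b·y = 6.28 × 4.14 = 26 m². Wetted perimeter P = b + 2y = 6.28 + 2×4.14 = 14.56 m.
Hydraulic radius R = A/P = 26/14.56 = 1.786 m.
Rearranging Manning's equation: n = (1/Q) A R^(2/3) S^(1/2) = (1/266) × 26 × 1.786^(2/3) × √0.014 = 0.017.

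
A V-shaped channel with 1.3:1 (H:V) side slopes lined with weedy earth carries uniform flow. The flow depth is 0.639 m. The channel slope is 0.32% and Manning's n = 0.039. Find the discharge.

For a triangular section with side slope z = 1.3: A = zy² = 1.3×0.639² = 0.5308 m²; P = 2y√(1+z²) = 2×0.639×1.64 = 2.096 m.
Hydraulic radius R = A/P = 0.5308/2.096 = 0.2532 m.
Manning's equation: Q = (1/n) A R^(2/3) S^(1/2) = (1/0.039) × 0.5308 × 0.2532^(2/3) × 0.0032^(1/2) = 0.308 m³/s.

Q = 0.308 m³/s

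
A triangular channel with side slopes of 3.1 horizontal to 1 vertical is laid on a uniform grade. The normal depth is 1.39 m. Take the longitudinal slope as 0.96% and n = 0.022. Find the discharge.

For a triangular section with side slope z = 3.1: A = zy² = 3.1×1.39² = 5.99 m²; P = 2y√(1+z²) = 2×1.39×3.257 = 9.055 m.
Hydraulic radius R = A/P = 5.99/9.055 = 0.6614 m.
Manning's equation: Q = (1/n) A R^(2/3) S^(1/2) = (1/0.022) × 5.99 × 0.6614^(2/3) × 0.0096^(1/2) = 20.3 m³/s.

Q = 20.3 m³/s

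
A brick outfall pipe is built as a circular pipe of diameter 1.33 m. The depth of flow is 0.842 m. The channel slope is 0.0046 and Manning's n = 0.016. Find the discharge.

For a circular section of diameter D = 1.33 m at depth y = 0.842 m, the central angle is θ = 2 arccos(1 − 2y/D) = 3.68 rad. Then A = (D²/8)(θ − sin θ) = 0.9272 m² and P = Dθ/2 = 2.447 m.
Hydraulic radius R = A/P = 0.9272/2.447 = 0.3789 m.
Manning's equation: Q = (1/n) A R^(2/3) S^(1/2) = (1/0.016) × 0.9272 × 0.3789^(2/3) × 0.0046^(1/2) = 2.06 m³/s.

Q = 2.06 m³/s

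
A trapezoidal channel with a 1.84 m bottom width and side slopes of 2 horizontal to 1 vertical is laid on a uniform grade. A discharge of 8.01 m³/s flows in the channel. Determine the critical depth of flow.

At critical depth, Q² T / (g A³) = 1, i.e. A³/T = Q²/g = 8.01²/9.81 = 6.54.
At y = 0.986 m: A³/T = 9.18 — over.
At y = 0.762 m: A³/T = 3.446 — short.
At y = 0.903 m: A³/T = 6.546 — close enough.

y_c = 0.903 m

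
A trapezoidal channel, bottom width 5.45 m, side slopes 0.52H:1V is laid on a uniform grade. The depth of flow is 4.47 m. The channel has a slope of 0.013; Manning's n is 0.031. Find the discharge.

Q = 219 m³/s

With bottom width b = 5.45 m and side slope z = 0.52: A = (b + zy)y = (5.45 + 0.52×4.47)×4.47 = 34.75 m²; P = b + 2y√(1+z²) = 5.45 + 2×4.47×1.127 = 15.53 m.
Hydraulic radius R = A/P = 34.75/15.53 = 2.238 m.
Manning's equation: Q = (1/n) A R^(2/3) S^(1/2) = (1/0.031) × 34.75 × 2.238^(2/3) × 0.013^(1/2) = 219 m³/s.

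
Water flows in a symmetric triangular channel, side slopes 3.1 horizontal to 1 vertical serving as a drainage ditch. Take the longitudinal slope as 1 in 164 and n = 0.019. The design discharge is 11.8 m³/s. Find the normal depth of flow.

y_n = 1.17 m

Manning's equation rearranged: A R^(2/3) = nQ / (1·√S) = 0.019 × 11.8 / (√0.006098) = 2.871.
At y = 1.45 m: A R^(2/3) = 5.089 — too large.
At y = 0.93 m: A R^(2/3) = 1.557 — too small.
At y = 1.17 m: A R^(2/3) = 2.872 — matches.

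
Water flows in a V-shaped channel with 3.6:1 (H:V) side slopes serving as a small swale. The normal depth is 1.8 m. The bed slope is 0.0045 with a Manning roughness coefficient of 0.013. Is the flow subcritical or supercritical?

supercritical

For a triangular section with side slope z = 3.6: A = zy² = 3.6×1.8² = 11.66 m²; P = 2y√(1+z²) = 2×1.8×3.736 = 13.45 m.
Hydraulic radius R = A/P = 11.66/13.45 = 0.8672 m.
V = (1/n) R^(2/3) √S = (1/0.013) × 0.8672^(2/3) × √0.0045 = 4.692 m/s. Hydraulic depth D_h = A/T = 11.66/12.96 = 0.9 m.
Froude number Fr = V/√(g·D_h) = 4.692/√(9.81×0.9) = 1.58, which is greater than 1, so the flow is supercritical.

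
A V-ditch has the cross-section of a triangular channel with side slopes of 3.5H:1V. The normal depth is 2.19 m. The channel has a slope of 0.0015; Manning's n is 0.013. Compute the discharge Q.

For a triangular section with side slope z = 3.5: A = zy² = 3.5×2.19² = 16.79 m²; P = 2y√(1+z²) = 2×2.19×3.64 = 15.94 m.
Hydraulic radius R = A/P = 16.79/15.94 = 1.053 m.
Manning's equation: Q = (1/n) A R^(2/3) S^(1/2) = (1/0.013) × 16.79 × 1.053^(2/3) × 0.0015^(1/2) = 51.8 m³/s.

Q = 51.8 m³/s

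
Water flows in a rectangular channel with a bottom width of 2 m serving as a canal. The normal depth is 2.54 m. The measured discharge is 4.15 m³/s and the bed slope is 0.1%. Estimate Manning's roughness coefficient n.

Flow area A = b·y = 2 × 2.54 = 5.08 m². Wetted perimeter P = b + 2y = 2 + 2×2.54 = 7.08 m.
Hydraulic radius R = A/P = 5.08/7.08 = 0.7175 m.
Rearranging Manning's equation: n = (1/Q) A R^(2/3) S^(1/2) = (1/4.15) × 5.08 × 0.7175^(2/3) × √0.001 = 0.031.

n = 0.031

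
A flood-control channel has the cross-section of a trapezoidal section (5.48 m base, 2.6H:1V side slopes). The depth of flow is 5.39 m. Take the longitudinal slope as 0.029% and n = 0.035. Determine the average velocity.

With bottom width b = 5.48 m and side slope z = 2.6: A = (b + zy)y = (5.48 + 2.6×5.39)×5.39 = 105.1 m²; P = b + 2y√(1+z²) = 5.48 + 2×5.39×2.786 = 35.51 m.
Hydraulic radius R = A/P = 105.1/35.51 = 2.959 m.
From Manning's equation, V = (1/n) R^(2/3) S^(1/2) = (1/0.035) × 2.959^(2/3) × 0.00029^(1/2) = 1 m/s.

V = 1 m/s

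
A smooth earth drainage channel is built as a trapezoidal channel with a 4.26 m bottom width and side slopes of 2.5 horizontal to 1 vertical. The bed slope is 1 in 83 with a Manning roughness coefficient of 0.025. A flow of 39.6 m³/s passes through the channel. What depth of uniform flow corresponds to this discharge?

Manning's equation rearranged: A R^(2/3) = nQ / (1·√S) = 0.025 × 39.6 / (√0.01205) = 9.019.
Trying y = 1.59 m: A R^(2/3) = 13.28 — high.
Trying y = 1.15 m: A R^(2/3) = 6.982 — low.
Trying y = 1.31 m: A R^(2/3) = 9.012 — close enough.

y_n = 1.31 m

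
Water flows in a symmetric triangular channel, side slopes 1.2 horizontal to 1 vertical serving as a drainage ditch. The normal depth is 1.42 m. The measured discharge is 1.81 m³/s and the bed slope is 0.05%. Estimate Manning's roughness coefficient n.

For a triangular section with side slope z = 1.2: A = zy² = 1.2×1.42² = 2.42 m²; P = 2y√(1+z²) = 2×1.42×1.562 = 4.436 m.
Hydraulic radius R = A/P = 2.42/4.436 = 0.5454 m.
Rearranging Manning's equation: n = (1/Q) A R^(2/3) S^(1/2) = (1/1.81) × 2.42 × 0.5454^(2/3) × √0.0005 = 0.02.

n = 0.02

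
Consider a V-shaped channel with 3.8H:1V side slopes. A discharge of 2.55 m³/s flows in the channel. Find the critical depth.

y_c = 0.62 m

At critical depth, Q² T / (g A³) = 1, i.e. A³/T = Q²/g = 2.55²/9.81 = 0.6628.
Try y = 0.457 m: A³/T = 0.1439 — short.
Try y = 0.62 m: A³/T = 0.6614 — close enough.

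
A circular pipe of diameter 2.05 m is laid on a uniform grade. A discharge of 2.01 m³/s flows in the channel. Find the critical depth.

y_c = 0.663 m

At critical depth, Q² T / (g A³) = 1, i.e. A³/T = Q²/g = 2.01²/9.81 = 0.4118.
Try y = 0.774 m: A³/T = 0.7473 — over.
Try y = 0.663 m: A³/T = 0.4113 — close enough.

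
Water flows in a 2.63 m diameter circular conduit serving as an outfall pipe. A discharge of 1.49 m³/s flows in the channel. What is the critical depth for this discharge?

At critical depth, Q² T / (g A³) = 1, i.e. A³/T = Q²/g = 1.49²/9.81 = 0.2263.
At y = 0.469 m: A³/T = 0.1403 — short.
At y = 0.626 m: A³/T = 0.4343 — over.
At y = 0.53 m: A³/T = 0.2266 — close enough.

y_c = 0.53 m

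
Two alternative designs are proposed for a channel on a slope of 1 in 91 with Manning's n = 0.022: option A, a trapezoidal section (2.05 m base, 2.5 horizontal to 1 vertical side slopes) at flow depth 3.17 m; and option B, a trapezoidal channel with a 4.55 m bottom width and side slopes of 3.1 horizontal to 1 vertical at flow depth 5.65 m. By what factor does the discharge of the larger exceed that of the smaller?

Channel A: With bottom width b = 2.05 m and side slope z = 2.5: A = (b + zy)y = (2.05 + 2.5×3.17)×3.17 = 31.62 m²; P = b + 2y√(1+z²) = 2.05 + 2×3.17×2.693 = 19.12 m. Hydraulic radius R = A/P = 31.62/19.12 = 1.654 m. Q_A = (1/0.022)·31.62·1.654^(2/3)·√0.01099 = 210.7 m³/s.
Channel B: With bottom width b = 4.55 m and side slope z = 3.1: A = (b + zy)y = (4.55 + 3.1×5.65)×5.65 = 124.7 m²; P = b + 2y√(1+z²) = 4.55 + 2×5.65×3.257 = 41.36 m. Hydraulic radius R = A/P = 124.7/41.36 = 3.014 m. Q_B = (1/0.022)·124.7·3.014^(2/3)·√0.01099 = 1240 m³/s.
The larger discharge is 1240 m³/s and the smaller is 210.7 m³/s; the ratio is 5.88.

5.88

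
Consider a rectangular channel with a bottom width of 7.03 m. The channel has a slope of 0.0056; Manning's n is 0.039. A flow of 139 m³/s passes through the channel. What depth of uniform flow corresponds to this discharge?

y_n = 6.05 m

Manning's equation rearranged: A R^(2/3) = nQ / (1·√S) = 0.039 × 139 / (√0.0056) = 72.44.
At y = 5.32 m: A R^(2/3) = 61.65 — short.
At y = 6.05 m: A R^(2/3) = 72.45 — close enough.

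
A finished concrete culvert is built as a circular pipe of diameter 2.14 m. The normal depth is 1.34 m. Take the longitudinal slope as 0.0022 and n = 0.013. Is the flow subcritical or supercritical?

subcritical

For a circular section of diameter D = 2.14 m at depth y = 1.34 m, the central angle is θ = 2 arccos(1 − 2y/D) = 3.652 rad. Then A = (D²/8)(θ − sin θ) = 2.37 m² and P = Dθ/2 = 3.907 m.
Hydraulic radius R = A/P = 2.37/3.907 = 0.6065 m.
V = (1/n) R^(2/3) √S = (1/0.013) × 0.6065^(2/3) × √0.0022 = 2.585 m/s. Hydraulic depth D_h = A/T = 2.37/2.071 = 1.145 m.
Froude number Fr = V/√(g·D_h) = 2.585/√(9.81×1.145) = 0.772, which is less than 1, so the flow is subcritical.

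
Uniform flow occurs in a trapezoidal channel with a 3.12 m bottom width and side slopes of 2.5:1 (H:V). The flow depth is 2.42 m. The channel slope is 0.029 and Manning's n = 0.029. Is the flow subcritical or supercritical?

supercritical

With bottom width b = 3.12 m and side slope z = 2.5: A = (b + zy)y = (3.12 + 2.5×2.42)×2.42 = 22.19 m²; P = b + 2y√(1+z²) = 3.12 + 2×2.42×2.693 = 16.15 m.
Hydraulic radius R = A/P = 22.19/16.15 = 1.374 m.
V = (1/n) R^(2/3) √S = (1/0.029) × 1.374^(2/3) × √0.029 = 7.257 m/s. Hydraulic depth D_h = A/T = 22.19/15.22 = 1.458 m.
Froude number Fr = V/√(g·D_h) = 7.257/√(9.81×1.458) = 1.92, which is greater than 1, so the flow is supercritical.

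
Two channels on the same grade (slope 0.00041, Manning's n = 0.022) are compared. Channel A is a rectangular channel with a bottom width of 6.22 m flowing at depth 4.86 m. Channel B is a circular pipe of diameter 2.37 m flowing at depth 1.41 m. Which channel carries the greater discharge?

Channel A: Flow area A = b·y = 6.22 × 4.86 = 30.23 m². Wetted perimeter P = b + 2y = 6.22 + 2×4.86 = 15.94 m. Hydraulic radius R = A/P = 30.23/15.94 = 1.896 m. Q_A = (1/0.022)·30.23·1.896^(2/3)·√0.00041 = 42.63 m³/s.
Channel B: For a circular section of diameter D = 2.37 m at depth y = 1.41 m, the central angle is θ = 2 arccos(1 − 2y/D) = 3.524 rad. Then A = (D²/8)(θ − sin θ) = 2.736 m² and P = Dθ/2 = 4.176 m. Hydraulic radius R = A/P = 2.736/4.176 = 0.6552 m. Q_B = (1/0.022)·2.736·0.6552^(2/3)·√0.00041 = 1.899 m³/s.
Q_A = 42.63 m³/s vs Q_B = 1.899 m³/s, so channel A carries more.

channel A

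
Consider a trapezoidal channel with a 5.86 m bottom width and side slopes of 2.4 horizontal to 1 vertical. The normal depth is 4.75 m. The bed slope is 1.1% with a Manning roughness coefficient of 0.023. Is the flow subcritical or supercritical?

supercritical

With bottom width b = 5.86 m and side slope z = 2.4: A = (b + zy)y = (5.86 + 2.4×4.75)×4.75 = 81.99 m²; P = b + 2y√(1+z²) = 5.86 + 2×4.75×2.6 = 30.56 m.
Hydraulic radius R = A/P = 81.99/30.56 = 2.683 m.
V = (1/n) R^(2/3) √S = (1/0.023) × 2.683^(2/3) × √0.011 = 8.804 m/s. Hydraulic depth D_h = A/T = 81.99/28.66 = 2.861 m.
Froude number Fr = V/√(g·D_h) = 8.804/√(9.81×2.861) = 1.66, which is greater than 1, so the flow is supercritical.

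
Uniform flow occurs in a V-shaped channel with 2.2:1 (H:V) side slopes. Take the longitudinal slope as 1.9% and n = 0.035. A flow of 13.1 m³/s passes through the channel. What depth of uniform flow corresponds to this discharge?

y_n = 1.42 m

Manning's equation rearranged: A R^(2/3) = nQ / (1·√S) = 0.035 × 13.1 / (√0.019) = 3.326.
At y = 1.6 m: A R^(2/3) = 4.559 — high.
At y = 1.11 m: A R^(2/3) = 1.72 — low.
At y = 1.42 m: A R^(2/3) = 3.316 — ≈ 3.326.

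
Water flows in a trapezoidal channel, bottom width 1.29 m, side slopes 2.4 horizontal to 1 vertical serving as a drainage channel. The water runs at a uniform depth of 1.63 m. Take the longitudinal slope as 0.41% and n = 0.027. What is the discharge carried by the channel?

With bottom width b = 1.29 m and side slope z = 2.4: A = (b + zy)y = (1.29 + 2.4×1.63)×1.63 = 8.479 m²; P = b + 2y√(1+z²) = 1.29 + 2×1.63×2.6 = 9.766 m.
Hydraulic radius R = A/P = 8.479/9.766 = 0.8682 m.
Manning's equation: Q = (1/n) A R^(2/3) S^(1/2) = (1/0.027) × 8.479 × 0.8682^(2/3) × 0.0041^(1/2) = 18.3 m³/s.

Q = 18.3 m³/s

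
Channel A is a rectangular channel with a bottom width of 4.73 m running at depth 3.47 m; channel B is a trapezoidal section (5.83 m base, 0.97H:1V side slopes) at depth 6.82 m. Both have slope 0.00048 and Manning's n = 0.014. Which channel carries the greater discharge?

Channel A: Flow area A = b·y = 4.73 × 3.47 = 16.41 m². Wetted perimeter P = b + 2y = 4.73 + 2×3.47 = 11.67 m. Hydraulic radius R = A/P = 16.41/11.67 = 1.406 m. Q_A = (1/0.014)·16.41·1.406^(2/3)·√0.00048 = 32.24 m³/s.
Channel B: With bottom width b = 5.83 m and side slope z = 0.97: A = (b + zy)y = (5.83 + 0.97×6.82)×6.82 = 84.88 m²; P = b + 2y√(1+z²) = 5.83 + 2×6.82×1.393 = 24.83 m. Hydraulic radius R = A/P = 84.88/24.83 = 3.418 m. Q_B = (1/0.014)·84.88·3.418^(2/3)·√0.00048 = 301.4 m³/s.
Q_A = 32.24 m³/s vs Q_B = 301.4 m³/s, so channel B carries more.

channel B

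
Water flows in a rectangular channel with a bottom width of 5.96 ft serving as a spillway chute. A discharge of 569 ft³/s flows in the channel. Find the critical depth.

y_c = 6.57 ft

For a rectangular channel, critical depth y_c = (q²/g)^(1/3) where q = Q/b = 569/5.96 = 95.47 ft²/s.
So y_c = (95.47²/32.2)^(1/3) = 6.57 ft.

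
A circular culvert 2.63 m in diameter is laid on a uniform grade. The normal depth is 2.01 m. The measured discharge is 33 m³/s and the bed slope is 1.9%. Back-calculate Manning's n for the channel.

For a circular section of diameter D = 2.63 m at depth y = 2.01 m, the central angle is θ = 2 arccos(1 − 2y/D) = 4.255 rad. Then A = (D²/8)(θ − sin θ) = 4.455 m² and P = Dθ/2 = 5.596 m.
Hydraulic radius R = A/P = 4.455/5.596 = 0.7962 m.
Rearranging Manning's equation: n = (1/Q) A R^(2/3) S^(1/2) = (1/33) × 4.455 × 0.7962^(2/3) × √0.019 = 0.016.

n = 0.016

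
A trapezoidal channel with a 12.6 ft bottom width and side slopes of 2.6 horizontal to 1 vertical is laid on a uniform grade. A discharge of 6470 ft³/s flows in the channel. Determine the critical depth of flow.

y_c = 10.9 ft

At critical depth, Q² T / (g A³) = 1, i.e. A³/T = Q²/g = 6470²/32.2 = 1300000.
Trying y = 13.4 ft: A³/T = 3122000 — too large.
Trying y = 7.5 ft: A³/T = 270400 — too small.
Trying y = 10.9 ft: A³/T = 1283000 — matches.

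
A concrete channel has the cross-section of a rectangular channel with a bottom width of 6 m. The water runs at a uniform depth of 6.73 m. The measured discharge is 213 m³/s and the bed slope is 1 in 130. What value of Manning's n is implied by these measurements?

n = 0.027

Flow area A = b·y = 6 × 6.73 = 40.38 m². Wetted perimeter P = b + 2y = 6 + 2×6.73 = 19.46 m.
Hydraulic radius R = A/P = 40.38/19.46 = 2.075 m.
Rearranging Manning's equation: n = (1/Q) A R^(2/3) S^(1/2) = (1/213) × 40.38 × 2.075^(2/3) × √0.007692 = 0.027.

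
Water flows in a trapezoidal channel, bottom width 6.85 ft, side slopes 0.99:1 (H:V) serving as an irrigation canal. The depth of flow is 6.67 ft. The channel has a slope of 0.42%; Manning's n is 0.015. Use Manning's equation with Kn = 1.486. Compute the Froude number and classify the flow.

With bottom width b = 6.85 ft and side slope z = 0.99: A = (b + zy)y = (6.85 + 0.99×6.67)×6.67 = 89.73 ft²; P = b + 2y√(1+z²) = 6.85 + 2×6.67×1.407 = 25.62 ft.
Hydraulic radius R = A/P = 89.73/25.62 = 3.502 ft.
V = (1.486/n) R^(2/3) √S = (1.486/0.015) × 3.502^(2/3) × √0.0042 = 14.81 ft/s. Hydraulic depth D_h = A/T = 89.73/20.06 = 4.474 ft.
Froude number Fr = V/√(g·D_h) = 14.81/√(32.2×4.474) = 1.23, which is greater than 1, so the flow is supercritical.

supercritical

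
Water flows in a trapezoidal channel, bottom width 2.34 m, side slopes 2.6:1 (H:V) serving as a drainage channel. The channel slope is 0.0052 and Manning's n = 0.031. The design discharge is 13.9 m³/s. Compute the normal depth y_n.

y_n = 1.27 m

Manning's equation rearranged: A R^(2/3) = nQ / (1·√S) = 0.031 × 13.9 / (√0.0052) = 5.976.
Trying y = 1.41 m: A R^(2/3) = 7.483 — too large.
Trying y = 1.27 m: A R^(2/3) = 5.973 — ≈ 5.976.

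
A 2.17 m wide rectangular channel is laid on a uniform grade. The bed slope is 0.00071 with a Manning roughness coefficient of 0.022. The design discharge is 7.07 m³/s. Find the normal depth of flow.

Manning's equation rearranged: A R^(2/3) = nQ / (1·√S) = 0.022 × 7.07 / (√0.00071) = 5.837.
Trying y = 3.85 m: A R^(2/3) = 7.476 — over.
Trying y = 2.72 m: A R^(2/3) = 4.983 — short.
Trying y = 3.11 m: A R^(2/3) = 5.837 — matches.

y_n = 3.11 m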